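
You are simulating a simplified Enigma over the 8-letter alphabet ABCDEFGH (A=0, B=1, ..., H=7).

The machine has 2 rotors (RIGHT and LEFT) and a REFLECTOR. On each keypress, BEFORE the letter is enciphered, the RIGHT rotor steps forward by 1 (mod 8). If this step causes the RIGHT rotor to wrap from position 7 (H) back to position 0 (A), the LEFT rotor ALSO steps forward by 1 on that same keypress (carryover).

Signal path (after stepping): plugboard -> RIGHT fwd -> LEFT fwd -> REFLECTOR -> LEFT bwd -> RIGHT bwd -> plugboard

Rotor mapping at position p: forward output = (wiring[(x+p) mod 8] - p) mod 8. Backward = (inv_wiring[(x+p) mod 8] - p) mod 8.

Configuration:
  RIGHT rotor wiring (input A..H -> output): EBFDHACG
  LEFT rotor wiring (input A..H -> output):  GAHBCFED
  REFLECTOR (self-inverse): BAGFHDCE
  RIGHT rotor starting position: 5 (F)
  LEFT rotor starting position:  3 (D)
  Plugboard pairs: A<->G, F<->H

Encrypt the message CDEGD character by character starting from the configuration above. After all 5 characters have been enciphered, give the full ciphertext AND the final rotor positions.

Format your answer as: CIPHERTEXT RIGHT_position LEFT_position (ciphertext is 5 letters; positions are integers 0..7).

Char 1 ('C'): step: R->6, L=3; C->plug->C->R->G->L->F->refl->D->L'->F->R'->F->plug->H
Char 2 ('D'): step: R->7, L=3; D->plug->D->R->G->L->F->refl->D->L'->F->R'->B->plug->B
Char 3 ('E'): step: R->0, L->4 (L advanced); E->plug->E->R->H->L->F->refl->D->L'->G->R'->H->plug->F
Char 4 ('G'): step: R->1, L=4; G->plug->A->R->A->L->G->refl->C->L'->E->R'->B->plug->B
Char 5 ('D'): step: R->2, L=4; D->plug->D->R->G->L->D->refl->F->L'->H->R'->H->plug->F
Final: ciphertext=HBFBF, RIGHT=2, LEFT=4

Answer: HBFBF 2 4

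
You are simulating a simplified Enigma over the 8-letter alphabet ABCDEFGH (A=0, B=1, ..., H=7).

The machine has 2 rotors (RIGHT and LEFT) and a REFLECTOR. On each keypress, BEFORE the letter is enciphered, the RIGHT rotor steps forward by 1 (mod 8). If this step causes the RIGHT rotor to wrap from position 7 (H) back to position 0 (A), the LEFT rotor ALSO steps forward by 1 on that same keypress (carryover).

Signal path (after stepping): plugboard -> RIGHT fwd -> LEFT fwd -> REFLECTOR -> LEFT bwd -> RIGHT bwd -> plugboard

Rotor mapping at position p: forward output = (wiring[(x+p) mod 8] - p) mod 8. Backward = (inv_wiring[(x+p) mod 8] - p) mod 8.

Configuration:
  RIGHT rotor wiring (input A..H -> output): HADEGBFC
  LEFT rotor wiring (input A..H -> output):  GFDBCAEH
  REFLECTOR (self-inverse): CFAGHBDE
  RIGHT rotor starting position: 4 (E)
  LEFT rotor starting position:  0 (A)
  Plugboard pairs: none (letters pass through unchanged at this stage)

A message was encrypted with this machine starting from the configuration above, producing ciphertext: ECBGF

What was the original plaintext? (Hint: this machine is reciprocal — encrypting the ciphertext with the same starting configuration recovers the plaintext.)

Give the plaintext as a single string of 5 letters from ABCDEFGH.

Char 1 ('E'): step: R->5, L=0; E->plug->E->R->D->L->B->refl->F->L'->B->R'->H->plug->H
Char 2 ('C'): step: R->6, L=0; C->plug->C->R->B->L->F->refl->B->L'->D->R'->H->plug->H
Char 3 ('B'): step: R->7, L=0; B->plug->B->R->A->L->G->refl->D->L'->C->R'->G->plug->G
Char 4 ('G'): step: R->0, L->1 (L advanced); G->plug->G->R->F->L->D->refl->G->L'->G->R'->E->plug->E
Char 5 ('F'): step: R->1, L=1; F->plug->F->R->E->L->H->refl->E->L'->A->R'->E->plug->E

Answer: HHGEE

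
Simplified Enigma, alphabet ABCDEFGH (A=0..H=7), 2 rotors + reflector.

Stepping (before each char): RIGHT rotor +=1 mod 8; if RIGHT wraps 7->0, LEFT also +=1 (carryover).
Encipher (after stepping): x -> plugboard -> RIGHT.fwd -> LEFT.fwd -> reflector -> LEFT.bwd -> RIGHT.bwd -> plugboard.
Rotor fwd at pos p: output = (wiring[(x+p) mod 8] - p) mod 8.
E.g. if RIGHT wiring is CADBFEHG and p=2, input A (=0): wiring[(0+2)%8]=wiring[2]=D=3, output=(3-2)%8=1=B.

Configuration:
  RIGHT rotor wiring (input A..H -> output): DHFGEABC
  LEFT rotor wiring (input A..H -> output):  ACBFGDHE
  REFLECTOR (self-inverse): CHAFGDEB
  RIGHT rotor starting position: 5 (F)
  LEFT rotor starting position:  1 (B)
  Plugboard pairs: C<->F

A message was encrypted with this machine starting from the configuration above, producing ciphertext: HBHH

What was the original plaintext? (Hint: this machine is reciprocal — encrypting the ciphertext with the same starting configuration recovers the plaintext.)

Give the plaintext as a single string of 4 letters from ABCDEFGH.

Char 1 ('H'): step: R->6, L=1; H->plug->H->R->C->L->E->refl->G->L'->F->R'->C->plug->F
Char 2 ('B'): step: R->7, L=1; B->plug->B->R->E->L->C->refl->A->L'->B->R'->G->plug->G
Char 3 ('H'): step: R->0, L->2 (L advanced); H->plug->H->R->C->L->E->refl->G->L'->G->R'->D->plug->D
Char 4 ('H'): step: R->1, L=2; H->plug->H->R->C->L->E->refl->G->L'->G->R'->A->plug->A

Answer: FGDA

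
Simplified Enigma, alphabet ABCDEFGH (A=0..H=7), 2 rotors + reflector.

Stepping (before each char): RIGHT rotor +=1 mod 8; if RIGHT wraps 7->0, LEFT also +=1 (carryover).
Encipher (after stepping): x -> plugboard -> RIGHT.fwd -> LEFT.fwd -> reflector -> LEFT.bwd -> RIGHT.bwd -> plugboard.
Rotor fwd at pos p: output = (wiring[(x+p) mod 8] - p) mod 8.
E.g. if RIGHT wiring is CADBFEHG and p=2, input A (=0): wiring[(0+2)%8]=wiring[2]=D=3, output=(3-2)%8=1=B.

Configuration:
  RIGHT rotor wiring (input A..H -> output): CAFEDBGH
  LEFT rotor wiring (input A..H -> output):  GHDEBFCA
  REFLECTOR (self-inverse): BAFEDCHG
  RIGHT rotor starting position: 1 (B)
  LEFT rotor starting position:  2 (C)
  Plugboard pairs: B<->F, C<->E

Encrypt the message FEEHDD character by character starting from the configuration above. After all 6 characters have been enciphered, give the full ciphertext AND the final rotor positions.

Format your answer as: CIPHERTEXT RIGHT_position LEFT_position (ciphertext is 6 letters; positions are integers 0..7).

Char 1 ('F'): step: R->2, L=2; F->plug->B->R->C->L->H->refl->G->L'->F->R'->F->plug->B
Char 2 ('E'): step: R->3, L=2; E->plug->C->R->G->L->E->refl->D->L'->D->R'->D->plug->D
Char 3 ('E'): step: R->4, L=2; E->plug->C->R->C->L->H->refl->G->L'->F->R'->B->plug->F
Char 4 ('H'): step: R->5, L=2; H->plug->H->R->G->L->E->refl->D->L'->D->R'->E->plug->C
Char 5 ('D'): step: R->6, L=2; D->plug->D->R->C->L->H->refl->G->L'->F->R'->G->plug->G
Char 6 ('D'): step: R->7, L=2; D->plug->D->R->G->L->E->refl->D->L'->D->R'->B->plug->F
Final: ciphertext=BDFCGF, RIGHT=7, LEFT=2

Answer: BDFCGF 7 2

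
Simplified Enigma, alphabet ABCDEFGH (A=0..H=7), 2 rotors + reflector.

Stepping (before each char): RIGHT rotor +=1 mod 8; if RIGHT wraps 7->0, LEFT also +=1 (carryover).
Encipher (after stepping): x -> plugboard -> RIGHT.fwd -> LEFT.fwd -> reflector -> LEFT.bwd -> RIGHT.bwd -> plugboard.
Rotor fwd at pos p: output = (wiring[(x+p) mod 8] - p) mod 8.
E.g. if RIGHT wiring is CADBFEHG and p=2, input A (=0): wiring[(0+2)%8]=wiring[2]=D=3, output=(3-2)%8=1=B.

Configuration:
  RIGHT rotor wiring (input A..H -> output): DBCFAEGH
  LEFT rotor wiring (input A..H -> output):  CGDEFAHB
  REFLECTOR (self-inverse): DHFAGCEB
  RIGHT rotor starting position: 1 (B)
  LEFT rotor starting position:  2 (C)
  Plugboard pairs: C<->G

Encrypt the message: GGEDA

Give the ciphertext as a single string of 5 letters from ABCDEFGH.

Answer: DEDGG

Derivation:
Char 1 ('G'): step: R->2, L=2; G->plug->C->R->G->L->A->refl->D->L'->C->R'->D->plug->D
Char 2 ('G'): step: R->3, L=2; G->plug->C->R->B->L->C->refl->F->L'->E->R'->E->plug->E
Char 3 ('E'): step: R->4, L=2; E->plug->E->R->H->L->E->refl->G->L'->D->R'->D->plug->D
Char 4 ('D'): step: R->5, L=2; D->plug->D->R->G->L->A->refl->D->L'->C->R'->C->plug->G
Char 5 ('A'): step: R->6, L=2; A->plug->A->R->A->L->B->refl->H->L'->F->R'->C->plug->G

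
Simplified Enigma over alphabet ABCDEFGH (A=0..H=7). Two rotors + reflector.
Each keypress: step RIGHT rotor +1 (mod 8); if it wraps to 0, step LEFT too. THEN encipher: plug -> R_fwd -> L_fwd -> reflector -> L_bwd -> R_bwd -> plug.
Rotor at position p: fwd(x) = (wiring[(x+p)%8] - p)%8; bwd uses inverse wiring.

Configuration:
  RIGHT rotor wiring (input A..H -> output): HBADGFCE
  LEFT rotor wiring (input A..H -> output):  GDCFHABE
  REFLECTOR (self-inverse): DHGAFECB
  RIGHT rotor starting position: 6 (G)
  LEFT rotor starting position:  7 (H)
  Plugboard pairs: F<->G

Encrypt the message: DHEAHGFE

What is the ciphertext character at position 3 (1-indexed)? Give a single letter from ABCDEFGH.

Char 1 ('D'): step: R->7, L=7; D->plug->D->R->B->L->H->refl->B->L'->G->R'->G->plug->F
Char 2 ('H'): step: R->0, L->0 (L advanced); H->plug->H->R->E->L->H->refl->B->L'->G->R'->E->plug->E
Char 3 ('E'): step: R->1, L=0; E->plug->E->R->E->L->H->refl->B->L'->G->R'->H->plug->H

H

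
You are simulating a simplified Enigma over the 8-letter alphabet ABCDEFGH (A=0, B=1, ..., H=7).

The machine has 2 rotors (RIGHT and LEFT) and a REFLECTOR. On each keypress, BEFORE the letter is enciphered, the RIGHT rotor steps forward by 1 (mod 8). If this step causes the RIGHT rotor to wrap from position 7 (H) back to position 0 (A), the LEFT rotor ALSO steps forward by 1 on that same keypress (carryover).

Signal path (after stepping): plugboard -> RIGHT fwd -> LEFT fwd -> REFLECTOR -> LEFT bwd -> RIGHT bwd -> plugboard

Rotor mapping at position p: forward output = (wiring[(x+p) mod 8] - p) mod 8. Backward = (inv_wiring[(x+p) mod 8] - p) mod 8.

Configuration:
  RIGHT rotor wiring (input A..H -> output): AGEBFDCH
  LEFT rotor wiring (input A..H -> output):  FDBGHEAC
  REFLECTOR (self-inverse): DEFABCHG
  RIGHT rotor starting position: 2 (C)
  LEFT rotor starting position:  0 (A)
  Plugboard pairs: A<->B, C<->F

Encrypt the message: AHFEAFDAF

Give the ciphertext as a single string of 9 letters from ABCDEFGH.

Answer: CCAACDCGA

Derivation:
Char 1 ('A'): step: R->3, L=0; A->plug->B->R->C->L->B->refl->E->L'->F->R'->F->plug->C
Char 2 ('H'): step: R->4, L=0; H->plug->H->R->F->L->E->refl->B->L'->C->R'->F->plug->C
Char 3 ('F'): step: R->5, L=0; F->plug->C->R->C->L->B->refl->E->L'->F->R'->B->plug->A
Char 4 ('E'): step: R->6, L=0; E->plug->E->R->G->L->A->refl->D->L'->B->R'->B->plug->A
Char 5 ('A'): step: R->7, L=0; A->plug->B->R->B->L->D->refl->A->L'->G->R'->F->plug->C
Char 6 ('F'): step: R->0, L->1 (L advanced); F->plug->C->R->E->L->D->refl->A->L'->B->R'->D->plug->D
Char 7 ('D'): step: R->1, L=1; D->plug->D->R->E->L->D->refl->A->L'->B->R'->F->plug->C
Char 8 ('A'): step: R->2, L=1; A->plug->B->R->H->L->E->refl->B->L'->G->R'->G->plug->G
Char 9 ('F'): step: R->3, L=1; F->plug->C->R->A->L->C->refl->F->L'->C->R'->B->plug->A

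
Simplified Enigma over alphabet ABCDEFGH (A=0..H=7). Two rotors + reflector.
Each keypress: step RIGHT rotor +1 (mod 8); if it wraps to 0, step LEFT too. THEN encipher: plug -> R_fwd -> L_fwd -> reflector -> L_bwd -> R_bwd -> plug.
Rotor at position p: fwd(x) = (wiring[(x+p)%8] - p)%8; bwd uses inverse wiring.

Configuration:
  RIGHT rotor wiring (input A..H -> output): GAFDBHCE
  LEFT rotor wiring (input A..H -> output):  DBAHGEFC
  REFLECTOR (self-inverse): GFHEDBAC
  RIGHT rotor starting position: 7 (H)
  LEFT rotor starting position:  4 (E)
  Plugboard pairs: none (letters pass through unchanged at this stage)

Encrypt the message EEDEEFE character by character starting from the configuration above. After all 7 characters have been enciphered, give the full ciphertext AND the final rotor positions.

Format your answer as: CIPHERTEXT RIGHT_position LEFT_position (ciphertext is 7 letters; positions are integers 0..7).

Answer: DDGFHGD 6 5

Derivation:
Char 1 ('E'): step: R->0, L->5 (L advanced); E->plug->E->R->B->L->A->refl->G->L'->D->R'->D->plug->D
Char 2 ('E'): step: R->1, L=5; E->plug->E->R->G->L->C->refl->H->L'->A->R'->D->plug->D
Char 3 ('D'): step: R->2, L=5; D->plug->D->R->F->L->D->refl->E->L'->E->R'->G->plug->G
Char 4 ('E'): step: R->3, L=5; E->plug->E->R->B->L->A->refl->G->L'->D->R'->F->plug->F
Char 5 ('E'): step: R->4, L=5; E->plug->E->R->C->L->F->refl->B->L'->H->R'->H->plug->H
Char 6 ('F'): step: R->5, L=5; F->plug->F->R->A->L->H->refl->C->L'->G->R'->G->plug->G
Char 7 ('E'): step: R->6, L=5; E->plug->E->R->H->L->B->refl->F->L'->C->R'->D->plug->D
Final: ciphertext=DDGFHGD, RIGHT=6, LEFT=5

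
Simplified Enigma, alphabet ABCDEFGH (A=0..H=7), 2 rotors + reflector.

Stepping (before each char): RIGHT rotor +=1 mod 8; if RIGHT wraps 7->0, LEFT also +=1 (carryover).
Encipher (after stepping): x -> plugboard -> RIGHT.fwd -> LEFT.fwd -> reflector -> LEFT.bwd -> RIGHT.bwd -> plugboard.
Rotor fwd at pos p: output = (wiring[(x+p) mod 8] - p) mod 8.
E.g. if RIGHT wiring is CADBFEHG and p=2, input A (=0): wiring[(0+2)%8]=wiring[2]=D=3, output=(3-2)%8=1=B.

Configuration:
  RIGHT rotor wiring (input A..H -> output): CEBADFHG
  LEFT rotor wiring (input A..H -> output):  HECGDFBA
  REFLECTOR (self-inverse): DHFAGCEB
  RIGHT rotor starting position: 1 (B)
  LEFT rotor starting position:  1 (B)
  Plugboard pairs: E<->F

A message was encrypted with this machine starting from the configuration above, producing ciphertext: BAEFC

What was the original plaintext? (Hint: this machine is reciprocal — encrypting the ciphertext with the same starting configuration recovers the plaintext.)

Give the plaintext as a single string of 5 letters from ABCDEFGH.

Answer: CBGEH

Derivation:
Char 1 ('B'): step: R->2, L=1; B->plug->B->R->G->L->H->refl->B->L'->B->R'->C->plug->C
Char 2 ('A'): step: R->3, L=1; A->plug->A->R->F->L->A->refl->D->L'->A->R'->B->plug->B
Char 3 ('E'): step: R->4, L=1; E->plug->F->R->A->L->D->refl->A->L'->F->R'->G->plug->G
Char 4 ('F'): step: R->5, L=1; F->plug->E->R->H->L->G->refl->E->L'->E->R'->F->plug->E
Char 5 ('C'): step: R->6, L=1; C->plug->C->R->E->L->E->refl->G->L'->H->R'->H->plug->H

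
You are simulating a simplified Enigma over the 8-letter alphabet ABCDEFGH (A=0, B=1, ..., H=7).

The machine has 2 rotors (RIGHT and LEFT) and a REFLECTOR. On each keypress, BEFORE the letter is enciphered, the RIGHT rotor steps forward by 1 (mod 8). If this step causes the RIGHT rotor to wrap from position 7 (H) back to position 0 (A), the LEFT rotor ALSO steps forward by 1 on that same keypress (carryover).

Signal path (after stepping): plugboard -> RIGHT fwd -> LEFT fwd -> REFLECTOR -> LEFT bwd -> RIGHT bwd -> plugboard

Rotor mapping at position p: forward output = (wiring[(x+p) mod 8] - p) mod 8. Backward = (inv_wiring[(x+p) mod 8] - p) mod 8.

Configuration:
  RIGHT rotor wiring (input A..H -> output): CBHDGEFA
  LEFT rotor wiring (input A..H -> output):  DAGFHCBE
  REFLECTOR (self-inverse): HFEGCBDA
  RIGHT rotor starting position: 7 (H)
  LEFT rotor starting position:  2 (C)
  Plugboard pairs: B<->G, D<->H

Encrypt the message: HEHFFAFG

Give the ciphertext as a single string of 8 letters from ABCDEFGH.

Answer: CBAGACGF

Derivation:
Char 1 ('H'): step: R->0, L->3 (L advanced); H->plug->D->R->D->L->G->refl->D->L'->H->R'->C->plug->C
Char 2 ('E'): step: R->1, L=3; E->plug->E->R->D->L->G->refl->D->L'->H->R'->G->plug->B
Char 3 ('H'): step: R->2, L=3; H->plug->D->R->C->L->H->refl->A->L'->F->R'->A->plug->A
Char 4 ('F'): step: R->3, L=3; F->plug->F->R->H->L->D->refl->G->L'->D->R'->B->plug->G
Char 5 ('F'): step: R->4, L=3; F->plug->F->R->F->L->A->refl->H->L'->C->R'->A->plug->A
Char 6 ('A'): step: R->5, L=3; A->plug->A->R->H->L->D->refl->G->L'->D->R'->C->plug->C
Char 7 ('F'): step: R->6, L=3; F->plug->F->R->F->L->A->refl->H->L'->C->R'->B->plug->G
Char 8 ('G'): step: R->7, L=3; G->plug->B->R->D->L->G->refl->D->L'->H->R'->F->plug->F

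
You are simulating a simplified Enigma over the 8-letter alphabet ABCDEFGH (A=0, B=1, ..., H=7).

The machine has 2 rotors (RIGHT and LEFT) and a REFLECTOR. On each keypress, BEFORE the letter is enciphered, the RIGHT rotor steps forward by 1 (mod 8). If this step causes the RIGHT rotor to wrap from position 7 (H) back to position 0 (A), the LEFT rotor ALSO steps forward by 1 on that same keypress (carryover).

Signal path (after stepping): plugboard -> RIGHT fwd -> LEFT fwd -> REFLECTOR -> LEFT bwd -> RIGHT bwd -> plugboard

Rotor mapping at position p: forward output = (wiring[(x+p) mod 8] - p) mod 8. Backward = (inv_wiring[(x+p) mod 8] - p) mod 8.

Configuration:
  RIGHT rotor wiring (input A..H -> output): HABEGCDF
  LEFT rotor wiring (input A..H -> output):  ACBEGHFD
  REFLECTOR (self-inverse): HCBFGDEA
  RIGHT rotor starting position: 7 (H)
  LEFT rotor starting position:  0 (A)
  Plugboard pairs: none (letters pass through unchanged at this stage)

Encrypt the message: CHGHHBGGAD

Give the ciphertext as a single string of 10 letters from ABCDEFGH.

Char 1 ('C'): step: R->0, L->1 (L advanced); C->plug->C->R->B->L->A->refl->H->L'->H->R'->A->plug->A
Char 2 ('H'): step: R->1, L=1; H->plug->H->R->G->L->C->refl->B->L'->A->R'->B->plug->B
Char 3 ('G'): step: R->2, L=1; G->plug->G->R->F->L->E->refl->G->L'->E->R'->C->plug->C
Char 4 ('H'): step: R->3, L=1; H->plug->H->R->G->L->C->refl->B->L'->A->R'->D->plug->D
Char 5 ('H'): step: R->4, L=1; H->plug->H->R->A->L->B->refl->C->L'->G->R'->B->plug->B
Char 6 ('B'): step: R->5, L=1; B->plug->B->R->G->L->C->refl->B->L'->A->R'->C->plug->C
Char 7 ('G'): step: R->6, L=1; G->plug->G->R->A->L->B->refl->C->L'->G->R'->F->plug->F
Char 8 ('G'): step: R->7, L=1; G->plug->G->R->D->L->F->refl->D->L'->C->R'->D->plug->D
Char 9 ('A'): step: R->0, L->2 (L advanced); A->plug->A->R->H->L->A->refl->H->L'->A->R'->B->plug->B
Char 10 ('D'): step: R->1, L=2; D->plug->D->R->F->L->B->refl->C->L'->B->R'->E->plug->E

Answer: ABCDBCFDBE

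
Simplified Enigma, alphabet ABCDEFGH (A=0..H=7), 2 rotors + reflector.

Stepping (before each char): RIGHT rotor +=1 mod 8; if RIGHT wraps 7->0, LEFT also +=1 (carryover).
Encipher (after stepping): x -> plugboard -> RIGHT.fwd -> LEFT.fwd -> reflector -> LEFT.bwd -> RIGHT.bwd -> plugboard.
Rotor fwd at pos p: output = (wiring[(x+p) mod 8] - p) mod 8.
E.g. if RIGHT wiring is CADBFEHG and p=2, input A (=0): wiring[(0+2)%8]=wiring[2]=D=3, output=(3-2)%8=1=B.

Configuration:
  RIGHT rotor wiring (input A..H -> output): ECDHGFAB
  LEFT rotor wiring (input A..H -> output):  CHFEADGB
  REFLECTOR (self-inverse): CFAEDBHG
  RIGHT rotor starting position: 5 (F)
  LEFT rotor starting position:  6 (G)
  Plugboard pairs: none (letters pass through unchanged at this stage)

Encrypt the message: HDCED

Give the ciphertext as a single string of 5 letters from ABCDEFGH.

Answer: BBDDF

Derivation:
Char 1 ('H'): step: R->6, L=6; H->plug->H->R->H->L->F->refl->B->L'->D->R'->B->plug->B
Char 2 ('D'): step: R->7, L=6; D->plug->D->R->E->L->H->refl->G->L'->F->R'->B->plug->B
Char 3 ('C'): step: R->0, L->7 (L advanced); C->plug->C->R->D->L->G->refl->H->L'->H->R'->D->plug->D
Char 4 ('E'): step: R->1, L=7; E->plug->E->R->E->L->F->refl->B->L'->F->R'->D->plug->D
Char 5 ('D'): step: R->2, L=7; D->plug->D->R->D->L->G->refl->H->L'->H->R'->F->plug->F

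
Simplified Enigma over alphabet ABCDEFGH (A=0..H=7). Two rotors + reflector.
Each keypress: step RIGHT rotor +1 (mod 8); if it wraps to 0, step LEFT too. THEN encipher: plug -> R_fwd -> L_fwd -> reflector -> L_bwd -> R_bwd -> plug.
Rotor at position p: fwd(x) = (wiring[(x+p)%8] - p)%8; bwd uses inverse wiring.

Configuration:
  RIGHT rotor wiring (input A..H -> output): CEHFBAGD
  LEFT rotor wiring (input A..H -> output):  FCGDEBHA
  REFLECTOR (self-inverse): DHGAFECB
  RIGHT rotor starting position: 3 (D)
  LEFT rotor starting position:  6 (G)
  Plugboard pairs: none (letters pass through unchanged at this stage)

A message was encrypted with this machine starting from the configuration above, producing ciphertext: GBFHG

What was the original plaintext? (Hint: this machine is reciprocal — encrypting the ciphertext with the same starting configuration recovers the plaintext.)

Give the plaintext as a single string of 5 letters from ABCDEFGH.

Char 1 ('G'): step: R->4, L=6; G->plug->G->R->D->L->E->refl->F->L'->F->R'->A->plug->A
Char 2 ('B'): step: R->5, L=6; B->plug->B->R->B->L->C->refl->G->L'->G->R'->C->plug->C
Char 3 ('F'): step: R->6, L=6; F->plug->F->R->H->L->D->refl->A->L'->E->R'->C->plug->C
Char 4 ('H'): step: R->7, L=6; H->plug->H->R->H->L->D->refl->A->L'->E->R'->A->plug->A
Char 5 ('G'): step: R->0, L->7 (L advanced); G->plug->G->R->G->L->C->refl->G->L'->B->R'->E->plug->E

Answer: ACCAE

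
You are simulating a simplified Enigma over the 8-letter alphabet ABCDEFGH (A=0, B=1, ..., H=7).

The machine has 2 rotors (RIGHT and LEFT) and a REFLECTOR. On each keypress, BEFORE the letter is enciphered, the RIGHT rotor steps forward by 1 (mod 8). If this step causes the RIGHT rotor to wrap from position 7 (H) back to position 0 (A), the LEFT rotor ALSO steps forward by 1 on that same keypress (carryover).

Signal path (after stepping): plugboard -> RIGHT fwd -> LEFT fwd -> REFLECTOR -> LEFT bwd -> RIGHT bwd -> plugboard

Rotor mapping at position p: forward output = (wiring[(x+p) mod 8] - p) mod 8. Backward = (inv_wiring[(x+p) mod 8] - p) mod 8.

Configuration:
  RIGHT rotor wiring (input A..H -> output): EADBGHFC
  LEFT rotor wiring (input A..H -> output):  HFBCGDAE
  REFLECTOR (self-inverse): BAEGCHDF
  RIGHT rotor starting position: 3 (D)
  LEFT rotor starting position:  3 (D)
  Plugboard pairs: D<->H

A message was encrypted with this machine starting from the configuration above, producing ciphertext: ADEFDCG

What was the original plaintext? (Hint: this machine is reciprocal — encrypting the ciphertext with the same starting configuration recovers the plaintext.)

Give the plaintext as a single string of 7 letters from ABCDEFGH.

Answer: FHCCBBF

Derivation:
Char 1 ('A'): step: R->4, L=3; A->plug->A->R->C->L->A->refl->B->L'->E->R'->F->plug->F
Char 2 ('D'): step: R->5, L=3; D->plug->H->R->B->L->D->refl->G->L'->H->R'->D->plug->H
Char 3 ('E'): step: R->6, L=3; E->plug->E->R->F->L->E->refl->C->L'->G->R'->C->plug->C
Char 4 ('F'): step: R->7, L=3; F->plug->F->R->H->L->G->refl->D->L'->B->R'->C->plug->C
Char 5 ('D'): step: R->0, L->4 (L advanced); D->plug->H->R->C->L->E->refl->C->L'->A->R'->B->plug->B
Char 6 ('C'): step: R->1, L=4; C->plug->C->R->A->L->C->refl->E->L'->C->R'->B->plug->B
Char 7 ('G'): step: R->2, L=4; G->plug->G->R->C->L->E->refl->C->L'->A->R'->F->plug->F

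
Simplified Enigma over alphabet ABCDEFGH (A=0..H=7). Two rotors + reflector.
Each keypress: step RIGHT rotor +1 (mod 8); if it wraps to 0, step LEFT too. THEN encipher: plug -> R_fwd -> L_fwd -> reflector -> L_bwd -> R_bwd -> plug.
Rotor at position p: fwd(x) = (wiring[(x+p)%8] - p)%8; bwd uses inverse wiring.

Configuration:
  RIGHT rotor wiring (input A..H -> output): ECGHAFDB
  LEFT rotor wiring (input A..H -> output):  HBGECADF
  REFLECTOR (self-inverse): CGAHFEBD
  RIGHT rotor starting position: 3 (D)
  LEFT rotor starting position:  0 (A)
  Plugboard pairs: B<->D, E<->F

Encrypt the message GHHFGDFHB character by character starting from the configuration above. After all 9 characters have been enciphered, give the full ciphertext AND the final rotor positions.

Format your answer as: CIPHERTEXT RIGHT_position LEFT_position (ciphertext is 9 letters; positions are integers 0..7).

Answer: DBDGBGCGF 4 1

Derivation:
Char 1 ('G'): step: R->4, L=0; G->plug->G->R->C->L->G->refl->B->L'->B->R'->B->plug->D
Char 2 ('H'): step: R->5, L=0; H->plug->H->R->D->L->E->refl->F->L'->H->R'->D->plug->B
Char 3 ('H'): step: R->6, L=0; H->plug->H->R->H->L->F->refl->E->L'->D->R'->B->plug->D
Char 4 ('F'): step: R->7, L=0; F->plug->E->R->A->L->H->refl->D->L'->G->R'->G->plug->G
Char 5 ('G'): step: R->0, L->1 (L advanced); G->plug->G->R->D->L->B->refl->G->L'->H->R'->D->plug->B
Char 6 ('D'): step: R->1, L=1; D->plug->B->R->F->L->C->refl->A->L'->A->R'->G->plug->G
Char 7 ('F'): step: R->2, L=1; F->plug->E->R->B->L->F->refl->E->L'->G->R'->C->plug->C
Char 8 ('H'): step: R->3, L=1; H->plug->H->R->D->L->B->refl->G->L'->H->R'->G->plug->G
Char 9 ('B'): step: R->4, L=1; B->plug->D->R->F->L->C->refl->A->L'->A->R'->E->plug->F
Final: ciphertext=DBDGBGCGF, RIGHT=4, LEFT=1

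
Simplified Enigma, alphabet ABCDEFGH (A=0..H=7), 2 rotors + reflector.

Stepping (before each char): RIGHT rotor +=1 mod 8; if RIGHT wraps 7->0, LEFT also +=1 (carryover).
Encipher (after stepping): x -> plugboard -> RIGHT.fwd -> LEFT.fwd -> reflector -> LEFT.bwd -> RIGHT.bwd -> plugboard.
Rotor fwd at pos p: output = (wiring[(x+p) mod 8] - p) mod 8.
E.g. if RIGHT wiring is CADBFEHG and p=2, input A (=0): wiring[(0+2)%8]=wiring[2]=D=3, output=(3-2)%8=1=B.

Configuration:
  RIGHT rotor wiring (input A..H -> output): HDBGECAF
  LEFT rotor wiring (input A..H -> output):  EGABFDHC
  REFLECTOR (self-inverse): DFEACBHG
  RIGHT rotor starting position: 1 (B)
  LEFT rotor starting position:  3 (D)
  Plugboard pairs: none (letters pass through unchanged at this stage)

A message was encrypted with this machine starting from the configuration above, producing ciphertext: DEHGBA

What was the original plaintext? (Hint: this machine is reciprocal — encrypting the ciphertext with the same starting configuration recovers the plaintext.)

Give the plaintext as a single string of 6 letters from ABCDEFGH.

Answer: BHBBDD

Derivation:
Char 1 ('D'): step: R->2, L=3; D->plug->D->R->A->L->G->refl->H->L'->E->R'->B->plug->B
Char 2 ('E'): step: R->3, L=3; E->plug->E->R->C->L->A->refl->D->L'->G->R'->H->plug->H
Char 3 ('H'): step: R->4, L=3; H->plug->H->R->C->L->A->refl->D->L'->G->R'->B->plug->B
Char 4 ('G'): step: R->5, L=3; G->plug->G->R->B->L->C->refl->E->L'->D->R'->B->plug->B
Char 5 ('B'): step: R->6, L=3; B->plug->B->R->H->L->F->refl->B->L'->F->R'->D->plug->D
Char 6 ('A'): step: R->7, L=3; A->plug->A->R->G->L->D->refl->A->L'->C->R'->D->plug->D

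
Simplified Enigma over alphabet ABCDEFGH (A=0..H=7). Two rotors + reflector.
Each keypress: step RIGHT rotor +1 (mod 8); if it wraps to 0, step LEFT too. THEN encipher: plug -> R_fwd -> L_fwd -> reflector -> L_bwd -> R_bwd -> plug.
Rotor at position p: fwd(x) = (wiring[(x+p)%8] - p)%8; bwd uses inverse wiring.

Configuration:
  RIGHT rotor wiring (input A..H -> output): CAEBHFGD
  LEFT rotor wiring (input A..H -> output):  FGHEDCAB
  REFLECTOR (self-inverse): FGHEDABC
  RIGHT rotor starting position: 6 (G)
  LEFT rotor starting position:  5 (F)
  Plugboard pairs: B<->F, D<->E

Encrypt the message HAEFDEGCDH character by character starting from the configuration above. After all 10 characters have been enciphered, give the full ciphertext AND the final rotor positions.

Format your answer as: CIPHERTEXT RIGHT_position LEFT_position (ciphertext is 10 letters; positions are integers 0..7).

Char 1 ('H'): step: R->7, L=5; H->plug->H->R->H->L->G->refl->B->L'->E->R'->A->plug->A
Char 2 ('A'): step: R->0, L->6 (L advanced); A->plug->A->R->C->L->H->refl->C->L'->A->R'->B->plug->F
Char 3 ('E'): step: R->1, L=6; E->plug->D->R->G->L->F->refl->A->L'->D->R'->B->plug->F
Char 4 ('F'): step: R->2, L=6; F->plug->B->R->H->L->E->refl->D->L'->B->R'->F->plug->B
Char 5 ('D'): step: R->3, L=6; D->plug->E->R->A->L->C->refl->H->L'->C->R'->C->plug->C
Char 6 ('E'): step: R->4, L=6; E->plug->D->R->H->L->E->refl->D->L'->B->R'->B->plug->F
Char 7 ('G'): step: R->5, L=6; G->plug->G->R->E->L->B->refl->G->L'->F->R'->D->plug->E
Char 8 ('C'): step: R->6, L=6; C->plug->C->R->E->L->B->refl->G->L'->F->R'->B->plug->F
Char 9 ('D'): step: R->7, L=6; D->plug->E->R->C->L->H->refl->C->L'->A->R'->F->plug->B
Char 10 ('H'): step: R->0, L->7 (L advanced); H->plug->H->R->D->L->A->refl->F->L'->E->R'->C->plug->C
Final: ciphertext=AFFBCFEFBC, RIGHT=0, LEFT=7

Answer: AFFBCFEFBC 0 7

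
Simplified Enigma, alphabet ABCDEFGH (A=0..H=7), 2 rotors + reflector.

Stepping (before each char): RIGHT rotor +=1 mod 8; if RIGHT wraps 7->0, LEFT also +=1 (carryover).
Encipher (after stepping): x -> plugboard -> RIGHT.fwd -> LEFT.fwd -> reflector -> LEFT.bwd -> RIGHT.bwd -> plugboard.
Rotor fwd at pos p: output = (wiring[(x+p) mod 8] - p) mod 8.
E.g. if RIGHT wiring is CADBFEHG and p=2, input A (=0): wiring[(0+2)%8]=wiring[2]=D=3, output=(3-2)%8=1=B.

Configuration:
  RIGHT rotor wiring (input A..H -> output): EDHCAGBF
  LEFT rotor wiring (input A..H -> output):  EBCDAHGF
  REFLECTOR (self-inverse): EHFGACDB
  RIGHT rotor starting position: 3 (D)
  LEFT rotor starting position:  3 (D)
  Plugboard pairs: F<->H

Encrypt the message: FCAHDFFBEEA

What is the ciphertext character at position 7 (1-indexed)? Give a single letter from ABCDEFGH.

Char 1 ('F'): step: R->4, L=3; F->plug->H->R->G->L->G->refl->D->L'->D->R'->G->plug->G
Char 2 ('C'): step: R->5, L=3; C->plug->C->R->A->L->A->refl->E->L'->C->R'->F->plug->H
Char 3 ('A'): step: R->6, L=3; A->plug->A->R->D->L->D->refl->G->L'->G->R'->C->plug->C
Char 4 ('H'): step: R->7, L=3; H->plug->F->R->B->L->F->refl->C->L'->E->R'->C->plug->C
Char 5 ('D'): step: R->0, L->4 (L advanced); D->plug->D->R->C->L->C->refl->F->L'->F->R'->H->plug->F
Char 6 ('F'): step: R->1, L=4; F->plug->H->R->D->L->B->refl->H->L'->H->R'->D->plug->D
Char 7 ('F'): step: R->2, L=4; F->plug->H->R->B->L->D->refl->G->L'->G->R'->C->plug->C

C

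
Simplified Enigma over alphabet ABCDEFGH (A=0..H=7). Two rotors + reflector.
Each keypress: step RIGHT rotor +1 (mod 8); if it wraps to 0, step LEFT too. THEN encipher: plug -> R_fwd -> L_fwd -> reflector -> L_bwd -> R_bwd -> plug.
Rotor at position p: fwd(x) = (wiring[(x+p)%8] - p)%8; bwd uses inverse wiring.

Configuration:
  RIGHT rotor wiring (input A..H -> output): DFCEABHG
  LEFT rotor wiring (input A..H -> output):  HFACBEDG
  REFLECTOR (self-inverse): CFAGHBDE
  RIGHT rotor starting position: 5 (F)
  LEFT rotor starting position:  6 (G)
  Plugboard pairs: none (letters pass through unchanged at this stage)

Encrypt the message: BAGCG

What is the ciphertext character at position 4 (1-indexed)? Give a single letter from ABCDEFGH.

Char 1 ('B'): step: R->6, L=6; B->plug->B->R->A->L->F->refl->B->L'->C->R'->G->plug->G
Char 2 ('A'): step: R->7, L=6; A->plug->A->R->H->L->G->refl->D->L'->G->R'->C->plug->C
Char 3 ('G'): step: R->0, L->7 (L advanced); G->plug->G->R->H->L->E->refl->H->L'->A->R'->E->plug->E
Char 4 ('C'): step: R->1, L=7; C->plug->C->R->D->L->B->refl->F->L'->G->R'->F->plug->F

F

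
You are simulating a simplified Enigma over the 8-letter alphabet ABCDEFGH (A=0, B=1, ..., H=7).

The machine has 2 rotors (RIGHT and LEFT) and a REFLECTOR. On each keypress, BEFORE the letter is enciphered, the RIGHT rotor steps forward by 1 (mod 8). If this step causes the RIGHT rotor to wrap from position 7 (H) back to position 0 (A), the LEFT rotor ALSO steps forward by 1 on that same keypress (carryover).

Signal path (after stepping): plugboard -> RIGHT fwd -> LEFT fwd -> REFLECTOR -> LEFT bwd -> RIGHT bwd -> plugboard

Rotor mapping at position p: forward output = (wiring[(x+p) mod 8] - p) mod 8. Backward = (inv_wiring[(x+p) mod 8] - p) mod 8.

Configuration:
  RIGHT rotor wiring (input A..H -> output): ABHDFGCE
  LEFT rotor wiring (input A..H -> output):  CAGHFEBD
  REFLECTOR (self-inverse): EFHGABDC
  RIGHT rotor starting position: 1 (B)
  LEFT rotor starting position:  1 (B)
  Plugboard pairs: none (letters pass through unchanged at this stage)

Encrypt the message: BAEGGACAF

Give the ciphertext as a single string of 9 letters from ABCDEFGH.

Answer: HGBHEHGBH

Derivation:
Char 1 ('B'): step: R->2, L=1; B->plug->B->R->B->L->F->refl->B->L'->H->R'->H->plug->H
Char 2 ('A'): step: R->3, L=1; A->plug->A->R->A->L->H->refl->C->L'->G->R'->G->plug->G
Char 3 ('E'): step: R->4, L=1; E->plug->E->R->E->L->D->refl->G->L'->C->R'->B->plug->B
Char 4 ('G'): step: R->5, L=1; G->plug->G->R->G->L->C->refl->H->L'->A->R'->H->plug->H
Char 5 ('G'): step: R->6, L=1; G->plug->G->R->H->L->B->refl->F->L'->B->R'->E->plug->E
Char 6 ('A'): step: R->7, L=1; A->plug->A->R->F->L->A->refl->E->L'->D->R'->H->plug->H
Char 7 ('C'): step: R->0, L->2 (L advanced); C->plug->C->R->H->L->G->refl->D->L'->C->R'->G->plug->G
Char 8 ('A'): step: R->1, L=2; A->plug->A->R->A->L->E->refl->A->L'->G->R'->B->plug->B
Char 9 ('F'): step: R->2, L=2; F->plug->F->R->C->L->D->refl->G->L'->H->R'->H->plug->H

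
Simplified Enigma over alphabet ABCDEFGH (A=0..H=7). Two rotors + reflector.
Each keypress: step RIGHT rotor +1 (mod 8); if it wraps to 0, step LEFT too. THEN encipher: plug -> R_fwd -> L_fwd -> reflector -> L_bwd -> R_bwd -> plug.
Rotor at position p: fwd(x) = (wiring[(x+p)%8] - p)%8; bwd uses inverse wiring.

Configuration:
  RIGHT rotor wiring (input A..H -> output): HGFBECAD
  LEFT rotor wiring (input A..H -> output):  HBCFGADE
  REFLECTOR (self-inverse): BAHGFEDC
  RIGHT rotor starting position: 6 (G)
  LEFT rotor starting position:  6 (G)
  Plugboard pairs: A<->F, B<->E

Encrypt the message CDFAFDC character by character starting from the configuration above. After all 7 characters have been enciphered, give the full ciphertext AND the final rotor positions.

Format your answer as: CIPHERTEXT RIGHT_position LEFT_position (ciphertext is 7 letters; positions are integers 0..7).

Answer: AEGBEFB 5 7

Derivation:
Char 1 ('C'): step: R->7, L=6; C->plug->C->R->H->L->C->refl->H->L'->F->R'->F->plug->A
Char 2 ('D'): step: R->0, L->7 (L advanced); D->plug->D->R->B->L->A->refl->B->L'->G->R'->B->plug->E
Char 3 ('F'): step: R->1, L=7; F->plug->A->R->F->L->H->refl->C->L'->C->R'->G->plug->G
Char 4 ('A'): step: R->2, L=7; A->plug->F->R->B->L->A->refl->B->L'->G->R'->E->plug->B
Char 5 ('F'): step: R->3, L=7; F->plug->A->R->G->L->B->refl->A->L'->B->R'->B->plug->E
Char 6 ('D'): step: R->4, L=7; D->plug->D->R->H->L->E->refl->F->L'->A->R'->A->plug->F
Char 7 ('C'): step: R->5, L=7; C->plug->C->R->G->L->B->refl->A->L'->B->R'->E->plug->B
Final: ciphertext=AEGBEFB, RIGHT=5, LEFT=7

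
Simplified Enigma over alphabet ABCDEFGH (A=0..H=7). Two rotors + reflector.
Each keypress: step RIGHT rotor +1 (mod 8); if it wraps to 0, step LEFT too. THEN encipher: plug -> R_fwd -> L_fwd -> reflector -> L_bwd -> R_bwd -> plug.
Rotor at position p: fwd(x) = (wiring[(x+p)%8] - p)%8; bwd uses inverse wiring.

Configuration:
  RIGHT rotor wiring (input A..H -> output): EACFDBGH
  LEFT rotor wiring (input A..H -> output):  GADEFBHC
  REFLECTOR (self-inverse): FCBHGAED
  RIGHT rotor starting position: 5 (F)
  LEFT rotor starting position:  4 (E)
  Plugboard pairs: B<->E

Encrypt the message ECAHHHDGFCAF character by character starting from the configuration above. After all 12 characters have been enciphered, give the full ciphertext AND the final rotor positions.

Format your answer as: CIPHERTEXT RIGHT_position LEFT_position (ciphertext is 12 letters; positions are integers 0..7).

Answer: FHGEBAHFDDCE 1 6

Derivation:
Char 1 ('E'): step: R->6, L=4; E->plug->B->R->B->L->F->refl->A->L'->H->R'->F->plug->F
Char 2 ('C'): step: R->7, L=4; C->plug->C->R->B->L->F->refl->A->L'->H->R'->H->plug->H
Char 3 ('A'): step: R->0, L->5 (L advanced); A->plug->A->R->E->L->D->refl->H->L'->G->R'->G->plug->G
Char 4 ('H'): step: R->1, L=5; H->plug->H->R->D->L->B->refl->C->L'->B->R'->B->plug->E
Char 5 ('H'): step: R->2, L=5; H->plug->H->R->G->L->H->refl->D->L'->E->R'->E->plug->B
Char 6 ('H'): step: R->3, L=5; H->plug->H->R->H->L->A->refl->F->L'->C->R'->A->plug->A
Char 7 ('D'): step: R->4, L=5; D->plug->D->R->D->L->B->refl->C->L'->B->R'->H->plug->H
Char 8 ('G'): step: R->5, L=5; G->plug->G->R->A->L->E->refl->G->L'->F->R'->F->plug->F
Char 9 ('F'): step: R->6, L=5; F->plug->F->R->H->L->A->refl->F->L'->C->R'->D->plug->D
Char 10 ('C'): step: R->7, L=5; C->plug->C->R->B->L->C->refl->B->L'->D->R'->D->plug->D
Char 11 ('A'): step: R->0, L->6 (L advanced); A->plug->A->R->E->L->F->refl->A->L'->C->R'->C->plug->C
Char 12 ('F'): step: R->1, L=6; F->plug->F->R->F->L->G->refl->E->L'->B->R'->B->plug->E
Final: ciphertext=FHGEBAHFDDCE, RIGHT=1, LEFT=6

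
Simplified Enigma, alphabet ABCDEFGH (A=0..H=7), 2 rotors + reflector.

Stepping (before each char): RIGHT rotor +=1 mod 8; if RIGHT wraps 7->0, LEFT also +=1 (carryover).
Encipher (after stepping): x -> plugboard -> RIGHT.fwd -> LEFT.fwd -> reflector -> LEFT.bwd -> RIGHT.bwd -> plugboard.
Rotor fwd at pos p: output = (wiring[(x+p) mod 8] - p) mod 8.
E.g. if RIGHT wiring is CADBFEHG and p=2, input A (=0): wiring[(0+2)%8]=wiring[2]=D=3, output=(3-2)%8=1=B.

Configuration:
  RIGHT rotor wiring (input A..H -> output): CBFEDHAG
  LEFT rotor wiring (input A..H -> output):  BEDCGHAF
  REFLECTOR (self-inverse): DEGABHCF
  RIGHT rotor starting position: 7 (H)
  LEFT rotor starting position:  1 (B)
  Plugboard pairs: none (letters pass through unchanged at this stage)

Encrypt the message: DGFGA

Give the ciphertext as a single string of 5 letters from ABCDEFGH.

Char 1 ('D'): step: R->0, L->2 (L advanced); D->plug->D->R->E->L->G->refl->C->L'->H->R'->F->plug->F
Char 2 ('G'): step: R->1, L=2; G->plug->G->R->F->L->D->refl->A->L'->B->R'->H->plug->H
Char 3 ('F'): step: R->2, L=2; F->plug->F->R->E->L->G->refl->C->L'->H->R'->H->plug->H
Char 4 ('G'): step: R->3, L=2; G->plug->G->R->G->L->H->refl->F->L'->D->R'->E->plug->E
Char 5 ('A'): step: R->4, L=2; A->plug->A->R->H->L->C->refl->G->L'->E->R'->C->plug->C

Answer: FHHEC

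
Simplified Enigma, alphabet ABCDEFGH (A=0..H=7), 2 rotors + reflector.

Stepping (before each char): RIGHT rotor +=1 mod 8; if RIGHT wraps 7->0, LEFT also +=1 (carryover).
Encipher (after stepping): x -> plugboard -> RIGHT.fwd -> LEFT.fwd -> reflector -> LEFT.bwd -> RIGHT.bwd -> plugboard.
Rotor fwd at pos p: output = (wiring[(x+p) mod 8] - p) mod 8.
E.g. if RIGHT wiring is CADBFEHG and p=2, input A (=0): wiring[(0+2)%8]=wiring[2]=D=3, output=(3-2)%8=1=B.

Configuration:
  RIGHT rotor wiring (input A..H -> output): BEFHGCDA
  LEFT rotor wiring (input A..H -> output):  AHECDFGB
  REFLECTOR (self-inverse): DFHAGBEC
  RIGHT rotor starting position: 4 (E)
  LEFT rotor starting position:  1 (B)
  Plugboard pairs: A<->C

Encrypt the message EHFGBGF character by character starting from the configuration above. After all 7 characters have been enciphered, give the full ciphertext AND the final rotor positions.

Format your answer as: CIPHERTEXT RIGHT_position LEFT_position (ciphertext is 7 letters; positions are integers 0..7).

Char 1 ('E'): step: R->5, L=1; E->plug->E->R->H->L->H->refl->C->L'->D->R'->C->plug->A
Char 2 ('H'): step: R->6, L=1; H->plug->H->R->E->L->E->refl->G->L'->A->R'->G->plug->G
Char 3 ('F'): step: R->7, L=1; F->plug->F->R->H->L->H->refl->C->L'->D->R'->G->plug->G
Char 4 ('G'): step: R->0, L->2 (L advanced); G->plug->G->R->D->L->D->refl->A->L'->B->R'->A->plug->C
Char 5 ('B'): step: R->1, L=2; B->plug->B->R->E->L->E->refl->G->L'->G->R'->C->plug->A
Char 6 ('G'): step: R->2, L=2; G->plug->G->R->H->L->F->refl->B->L'->C->R'->H->plug->H
Char 7 ('F'): step: R->3, L=2; F->plug->F->R->G->L->G->refl->E->L'->E->R'->A->plug->C
Final: ciphertext=AGGCAHC, RIGHT=3, LEFT=2

Answer: AGGCAHC 3 2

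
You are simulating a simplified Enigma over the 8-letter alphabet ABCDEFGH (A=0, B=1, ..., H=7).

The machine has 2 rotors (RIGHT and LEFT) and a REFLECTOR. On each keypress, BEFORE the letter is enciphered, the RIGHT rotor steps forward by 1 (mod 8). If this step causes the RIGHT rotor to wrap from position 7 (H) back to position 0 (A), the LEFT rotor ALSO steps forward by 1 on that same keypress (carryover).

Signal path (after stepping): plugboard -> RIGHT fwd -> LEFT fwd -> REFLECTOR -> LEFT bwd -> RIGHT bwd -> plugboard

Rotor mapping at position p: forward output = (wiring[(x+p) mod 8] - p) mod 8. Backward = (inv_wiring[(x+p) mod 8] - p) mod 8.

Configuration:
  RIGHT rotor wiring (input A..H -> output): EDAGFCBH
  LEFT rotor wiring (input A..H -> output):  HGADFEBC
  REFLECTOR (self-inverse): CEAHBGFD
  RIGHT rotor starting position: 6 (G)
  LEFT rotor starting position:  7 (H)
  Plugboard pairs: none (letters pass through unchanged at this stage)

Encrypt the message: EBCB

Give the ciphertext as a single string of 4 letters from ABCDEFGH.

Answer: DCGH

Derivation:
Char 1 ('E'): step: R->7, L=7; E->plug->E->R->H->L->C->refl->A->L'->B->R'->D->plug->D
Char 2 ('B'): step: R->0, L->0 (L advanced); B->plug->B->R->D->L->D->refl->H->L'->A->R'->C->plug->C
Char 3 ('C'): step: R->1, L=0; C->plug->C->R->F->L->E->refl->B->L'->G->R'->G->plug->G
Char 4 ('B'): step: R->2, L=0; B->plug->B->R->E->L->F->refl->G->L'->B->R'->H->plug->H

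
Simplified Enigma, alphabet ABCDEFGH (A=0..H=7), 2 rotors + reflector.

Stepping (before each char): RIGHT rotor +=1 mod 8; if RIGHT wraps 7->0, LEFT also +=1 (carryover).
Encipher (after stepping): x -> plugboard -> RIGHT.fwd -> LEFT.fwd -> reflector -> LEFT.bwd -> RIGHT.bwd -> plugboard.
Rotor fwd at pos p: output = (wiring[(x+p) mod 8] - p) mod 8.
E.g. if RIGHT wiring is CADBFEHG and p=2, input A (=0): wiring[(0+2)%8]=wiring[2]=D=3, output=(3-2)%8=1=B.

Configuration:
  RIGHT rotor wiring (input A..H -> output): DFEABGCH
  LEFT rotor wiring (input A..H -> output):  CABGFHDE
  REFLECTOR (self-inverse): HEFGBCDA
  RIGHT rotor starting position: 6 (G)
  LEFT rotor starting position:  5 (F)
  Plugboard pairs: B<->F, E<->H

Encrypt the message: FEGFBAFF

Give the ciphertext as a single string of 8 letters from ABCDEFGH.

Char 1 ('F'): step: R->7, L=5; F->plug->B->R->E->L->D->refl->G->L'->B->R'->E->plug->H
Char 2 ('E'): step: R->0, L->6 (L advanced); E->plug->H->R->H->L->B->refl->E->L'->C->R'->G->plug->G
Char 3 ('G'): step: R->1, L=6; G->plug->G->R->G->L->H->refl->A->L'->F->R'->E->plug->H
Char 4 ('F'): step: R->2, L=6; F->plug->B->R->G->L->H->refl->A->L'->F->R'->F->plug->B
Char 5 ('B'): step: R->3, L=6; B->plug->F->R->A->L->F->refl->C->L'->D->R'->C->plug->C
Char 6 ('A'): step: R->4, L=6; A->plug->A->R->F->L->A->refl->H->L'->G->R'->C->plug->C
Char 7 ('F'): step: R->5, L=6; F->plug->B->R->F->L->A->refl->H->L'->G->R'->D->plug->D
Char 8 ('F'): step: R->6, L=6; F->plug->B->R->B->L->G->refl->D->L'->E->R'->A->plug->A

Answer: HGHBCCDA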